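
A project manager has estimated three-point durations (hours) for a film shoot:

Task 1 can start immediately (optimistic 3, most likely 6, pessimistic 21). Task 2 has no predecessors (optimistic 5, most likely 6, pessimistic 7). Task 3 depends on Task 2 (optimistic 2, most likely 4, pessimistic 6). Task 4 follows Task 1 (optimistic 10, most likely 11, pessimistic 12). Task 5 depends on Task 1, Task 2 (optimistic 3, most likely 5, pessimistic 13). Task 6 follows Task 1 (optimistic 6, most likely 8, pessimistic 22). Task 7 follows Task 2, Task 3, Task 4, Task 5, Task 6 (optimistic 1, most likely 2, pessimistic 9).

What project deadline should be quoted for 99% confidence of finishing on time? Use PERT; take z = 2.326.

te_Task 1 = (3 + 4·6 + 21)/6 = 48/6 = 8; σ²_Task 1 = ((21−3)/6)² = 9.000
te_Task 2 = (5 + 4·6 + 7)/6 = 36/6 = 6; σ²_Task 2 = ((7−5)/6)² = 0.111
te_Task 3 = (2 + 4·4 + 6)/6 = 24/6 = 4; σ²_Task 3 = ((6−2)/6)² = 0.444
te_Task 4 = (10 + 4·11 + 12)/6 = 66/6 = 11; σ²_Task 4 = ((12−10)/6)² = 0.111
te_Task 5 = (3 + 4·5 + 13)/6 = 36/6 = 6; σ²_Task 5 = ((13−3)/6)² = 2.778
te_Task 6 = (6 + 4·8 + 22)/6 = 60/6 = 10; σ²_Task 6 = ((22−6)/6)² = 7.111
te_Task 7 = (1 + 4·2 + 9)/6 = 18/6 = 3; σ²_Task 7 = ((9−1)/6)² = 1.778

Forward pass:
ES_Task 1 = 0; EF_Task 1 = 8
ES_Task 2 = 0; EF_Task 2 = 6
ES_Task 3 = 6; EF_Task 3 = 6+4 = 10
ES_Task 4 = 8; EF_Task 4 = 8+11 = 19
ES_Task 5 = max(EF_Task 1=8, EF_Task 2=6) = 8; EF_Task 5 = 8+6 = 14
ES_Task 6 = 8; EF_Task 6 = 8+10 = 18
ES_Task 7 = max(EF_Task 2=6, EF_Task 3=10, EF_Task 4=19, EF_Task 5=14, EF_Task 6=18) = 19; EF_Task 7 = 19+3 = 22
Expected project duration μ = 22 hours. Critical path: Task 1 → Task 4 → Task 7.

Variance along critical path = 9.000 + 0.111 + 1.778 = 10.889; σ = 3.300 hours.
D = μ + z·σ = 22 + 2.326·3.300 = 29.7 hours

29.7 hours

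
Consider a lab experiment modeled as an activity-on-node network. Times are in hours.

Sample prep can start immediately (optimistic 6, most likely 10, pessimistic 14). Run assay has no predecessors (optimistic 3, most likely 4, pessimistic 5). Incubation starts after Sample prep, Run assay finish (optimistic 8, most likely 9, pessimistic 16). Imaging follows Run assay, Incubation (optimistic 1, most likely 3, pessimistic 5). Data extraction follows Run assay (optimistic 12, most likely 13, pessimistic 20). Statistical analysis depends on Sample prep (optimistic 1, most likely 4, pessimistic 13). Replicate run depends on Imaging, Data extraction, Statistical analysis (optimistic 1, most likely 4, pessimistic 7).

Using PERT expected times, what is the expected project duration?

27 hours

te_Sample prep = (6 + 4·10 + 14)/6 = 60/6 = 10
te_Run assay = (3 + 4·4 + 5)/6 = 24/6 = 4
te_Incubation = (8 + 4·9 + 16)/6 = 60/6 = 10
te_Imaging = (1 + 4·3 + 5)/6 = 18/6 = 3
te_Data extraction = (12 + 4·13 + 20)/6 = 84/6 = 14
te_Statistical analysis = (1 + 4·4 + 13)/6 = 30/6 = 5
te_Replicate run = (1 + 4·4 + 7)/6 = 24/6 = 4

Forward pass:
ES_Sample prep = 0; EF_Sample prep = 10
ES_Run assay = 0; EF_Run assay = 4
ES_Incubation = max(EF_Sample prep=10, EF_Run assay=4) = 10; EF_Incubation = 10+10 = 20
ES_Imaging = max(EF_Run assay=4, EF_Incubation=20) = 20; EF_Imaging = 20+3 = 23
ES_Data extraction = 4; EF_Data extraction = 4+14 = 18
ES_Statistical analysis = 10; EF_Statistical analysis = 10+5 = 15
ES_Replicate run = max(EF_Imaging=23, EF_Data extraction=18, EF_Statistical analysis=15) = 23; EF_Replicate run = 23+4 = 27
Expected project duration μ = 27 hours. Critical path: Sample prep → Incubation → Imaging → Replicate run.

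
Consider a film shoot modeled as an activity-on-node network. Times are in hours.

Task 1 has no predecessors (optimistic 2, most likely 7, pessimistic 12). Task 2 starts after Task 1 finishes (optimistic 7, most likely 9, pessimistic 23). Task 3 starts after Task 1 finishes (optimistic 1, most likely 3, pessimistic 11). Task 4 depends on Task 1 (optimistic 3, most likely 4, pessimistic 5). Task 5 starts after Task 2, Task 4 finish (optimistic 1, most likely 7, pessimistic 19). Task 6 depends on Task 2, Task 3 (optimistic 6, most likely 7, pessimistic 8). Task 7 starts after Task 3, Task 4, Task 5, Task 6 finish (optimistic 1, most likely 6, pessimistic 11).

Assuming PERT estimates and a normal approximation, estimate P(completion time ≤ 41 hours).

0.973

te_Task 1 = (2 + 4·7 + 12)/6 = 42/6 = 7; σ²_Task 1 = ((12−2)/6)² = 2.778
te_Task 2 = (7 + 4·9 + 23)/6 = 66/6 = 11; σ²_Task 2 = ((23−7)/6)² = 7.111
te_Task 3 = (1 + 4·3 + 11)/6 = 24/6 = 4; σ²_Task 3 = ((11−1)/6)² = 2.778
te_Task 4 = (3 + 4·4 + 5)/6 = 24/6 = 4; σ²_Task 4 = ((5−3)/6)² = 0.111
te_Task 5 = (1 + 4·7 + 19)/6 = 48/6 = 8; σ²_Task 5 = ((19−1)/6)² = 9.000
te_Task 6 = (6 + 4·7 + 8)/6 = 42/6 = 7; σ²_Task 6 = ((8−6)/6)² = 0.111
te_Task 7 = (1 + 4·6 + 11)/6 = 36/6 = 6; σ²_Task 7 = ((11−1)/6)² = 2.778

Forward pass:
ES_Task 1 = 0; EF_Task 1 = 7
ES_Task 2 = 7; EF_Task 2 = 7+11 = 18
ES_Task 3 = 7; EF_Task 3 = 7+4 = 11
ES_Task 4 = 7; EF_Task 4 = 7+4 = 11
ES_Task 5 = max(EF_Task 2=18, EF_Task 4=11) = 18; EF_Task 5 = 18+8 = 26
ES_Task 6 = max(EF_Task 2=18, EF_Task 3=11) = 18; EF_Task 6 = 18+7 = 25
ES_Task 7 = max(EF_Task 3=11, EF_Task 4=11, EF_Task 5=26, EF_Task 6=25) = 26; EF_Task 7 = 26+6 = 32
Expected project duration μ = 32 hours. Critical path: Task 1 → Task 2 → Task 5 → Task 7.

Variance along critical path = 2.778 + 7.111 + 9.000 + 2.778 = 21.667; σ = √21.667 = 4.655 hours.
Z = (41 − 32) / 4.655 = 1.934
P(T ≤ 41) = Φ(1.934) ≈ 0.973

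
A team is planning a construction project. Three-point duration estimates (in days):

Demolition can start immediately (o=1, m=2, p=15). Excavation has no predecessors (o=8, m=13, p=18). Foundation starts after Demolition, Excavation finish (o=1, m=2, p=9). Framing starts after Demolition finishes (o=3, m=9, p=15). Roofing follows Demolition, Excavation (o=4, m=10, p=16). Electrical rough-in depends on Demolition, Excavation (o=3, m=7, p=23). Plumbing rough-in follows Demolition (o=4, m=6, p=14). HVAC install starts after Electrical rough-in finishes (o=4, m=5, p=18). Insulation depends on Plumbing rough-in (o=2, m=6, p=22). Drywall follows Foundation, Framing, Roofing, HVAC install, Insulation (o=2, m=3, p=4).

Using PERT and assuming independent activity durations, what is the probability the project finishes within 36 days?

te_Demolition = (1 + 4·2 + 15)/6 = 24/6 = 4; σ²_Demolition = ((15−1)/6)² = 5.444
te_Excavation = (8 + 4·13 + 18)/6 = 78/6 = 13; σ²_Excavation = ((18−8)/6)² = 2.778
te_Foundation = (1 + 4·2 + 9)/6 = 18/6 = 3; σ²_Foundation = ((9−1)/6)² = 1.778
te_Framing = (3 + 4·9 + 15)/6 = 54/6 = 9; σ²_Framing = ((15−3)/6)² = 4.000
te_Roofing = (4 + 4·10 + 16)/6 = 60/6 = 10; σ²_Roofing = ((16−4)/6)² = 4.000
te_Electrical rough-in = (3 + 4·7 + 23)/6 = 54/6 = 9; σ²_Electrical rough-in = ((23−3)/6)² = 11.111
te_Plumbing rough-in = (4 + 4·6 + 14)/6 = 42/6 = 7; σ²_Plumbing rough-in = ((14−4)/6)² = 2.778
te_HVAC install = (4 + 4·5 + 18)/6 = 42/6 = 7; σ²_HVAC install = ((18−4)/6)² = 5.444
te_Insulation = (2 + 4·6 + 22)/6 = 48/6 = 8; σ²_Insulation = ((22−2)/6)² = 11.111
te_Drywall = (2 + 4·3 + 4)/6 = 18/6 = 3; σ²_Drywall = ((4−2)/6)² = 0.111

Forward pass:
ES_Demolition = 0; EF_Demolition = 4
ES_Excavation = 0; EF_Excavation = 13
ES_Foundation = max(EF_Demolition=4, EF_Excavation=13) = 13; EF_Foundation = 13+3 = 16
ES_Framing = 4; EF_Framing = 4+9 = 13
ES_Roofing = max(EF_Demolition=4, EF_Excavation=13) = 13; EF_Roofing = 13+10 = 23
ES_Electrical rough-in = max(EF_Demolition=4, EF_Excavation=13) = 13; EF_Electrical rough-in = 13+9 = 22
ES_Plumbing rough-in = 4; EF_Plumbing rough-in = 4+7 = 11
ES_HVAC install = 22; EF_HVAC install = 22+7 = 29
ES_Insulation = 11; EF_Insulation = 11+8 = 19
ES_Drywall = max(EF_Foundation=16, EF_Framing=13, EF_Roofing=23, EF_HVAC install=29, EF_Insulation=19) = 29; EF_Drywall = 29+3 = 32
Expected project duration μ = 32 days. Critical path: Excavation → Electrical rough-in → HVAC install → Drywall.

Variance along critical path = 2.778 + 11.111 + 5.444 + 0.111 = 19.444; σ = √19.444 = 4.410 days.
Z = (36 − 32) / 4.410 = 0.907
P(T ≤ 36) = Φ(0.907) ≈ 0.818

0.818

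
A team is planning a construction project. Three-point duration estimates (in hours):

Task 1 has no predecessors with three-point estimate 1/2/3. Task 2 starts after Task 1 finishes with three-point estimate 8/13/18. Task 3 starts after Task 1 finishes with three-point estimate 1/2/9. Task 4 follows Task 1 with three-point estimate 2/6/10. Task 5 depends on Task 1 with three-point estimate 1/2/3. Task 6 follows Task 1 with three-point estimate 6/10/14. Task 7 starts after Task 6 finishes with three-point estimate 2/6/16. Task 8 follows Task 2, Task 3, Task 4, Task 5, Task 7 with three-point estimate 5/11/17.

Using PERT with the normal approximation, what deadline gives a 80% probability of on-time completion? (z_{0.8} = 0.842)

te_Task 1 = (1 + 4·2 + 3)/6 = 12/6 = 2; σ²_Task 1 = ((3−1)/6)² = 0.111
te_Task 2 = (8 + 4·13 + 18)/6 = 78/6 = 13; σ²_Task 2 = ((18−8)/6)² = 2.778
te_Task 3 = (1 + 4·2 + 9)/6 = 18/6 = 3; σ²_Task 3 = ((9−1)/6)² = 1.778
te_Task 4 = (2 + 4·6 + 10)/6 = 36/6 = 6; σ²_Task 4 = ((10−2)/6)² = 1.778
te_Task 5 = (1 + 4·2 + 3)/6 = 12/6 = 2; σ²_Task 5 = ((3−1)/6)² = 0.111
te_Task 6 = (6 + 4·10 + 14)/6 = 60/6 = 10; σ²_Task 6 = ((14−6)/6)² = 1.778
te_Task 7 = (2 + 4·6 + 16)/6 = 42/6 = 7; σ²_Task 7 = ((16−2)/6)² = 5.444
te_Task 8 = (5 + 4·11 + 17)/6 = 66/6 = 11; σ²_Task 8 = ((17−5)/6)² = 4.000

Forward pass:
ES_Task 1 = 0; EF_Task 1 = 2
ES_Task 2 = 2; EF_Task 2 = 2+13 = 15
ES_Task 3 = 2; EF_Task 3 = 2+3 = 5
ES_Task 4 = 2; EF_Task 4 = 2+6 = 8
ES_Task 5 = 2; EF_Task 5 = 2+2 = 4
ES_Task 6 = 2; EF_Task 6 = 2+10 = 12
ES_Task 7 = 12; EF_Task 7 = 12+7 = 19
ES_Task 8 = max(EF_Task 2=15, EF_Task 3=5, EF_Task 4=8, EF_Task 5=4, EF_Task 7=19) = 19; EF_Task 8 = 19+11 = 30
Expected project duration μ = 30 hours. Critical path: Task 1 → Task 6 → Task 7 → Task 8.

Variance along critical path = 0.111 + 1.778 + 5.444 + 4.000 = 11.333; σ = 3.367 hours.
D = μ + z·σ = 30 + 0.842·3.367 = 32.8 hours

32.8 hours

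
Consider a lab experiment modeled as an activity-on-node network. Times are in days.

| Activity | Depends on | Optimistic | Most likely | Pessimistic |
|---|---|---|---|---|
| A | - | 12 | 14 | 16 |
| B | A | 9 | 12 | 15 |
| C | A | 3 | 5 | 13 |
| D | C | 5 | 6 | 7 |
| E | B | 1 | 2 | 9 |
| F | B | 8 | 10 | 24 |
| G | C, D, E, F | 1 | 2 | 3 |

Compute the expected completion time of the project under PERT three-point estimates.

40 days

te_A = (12 + 4·14 + 16)/6 = 84/6 = 14
te_B = (9 + 4·12 + 15)/6 = 72/6 = 12
te_C = (3 + 4·5 + 13)/6 = 36/6 = 6
te_D = (5 + 4·6 + 7)/6 = 36/6 = 6
te_E = (1 + 4·2 + 9)/6 = 18/6 = 3
te_F = (8 + 4·10 + 24)/6 = 72/6 = 12
te_G = (1 + 4·2 + 3)/6 = 12/6 = 2

Forward pass:
ES_A = 0; EF_A = 14
ES_B = 14; EF_B = 14+12 = 26
ES_C = 14; EF_C = 14+6 = 20
ES_D = 20; EF_D = 20+6 = 26
ES_E = 26; EF_E = 26+3 = 29
ES_F = 26; EF_F = 26+12 = 38
ES_G = max(EF_C=20, EF_D=26, EF_E=29, EF_F=38) = 38; EF_G = 38+2 = 40
Expected project duration μ = 40 days. Critical path: A → B → F → G.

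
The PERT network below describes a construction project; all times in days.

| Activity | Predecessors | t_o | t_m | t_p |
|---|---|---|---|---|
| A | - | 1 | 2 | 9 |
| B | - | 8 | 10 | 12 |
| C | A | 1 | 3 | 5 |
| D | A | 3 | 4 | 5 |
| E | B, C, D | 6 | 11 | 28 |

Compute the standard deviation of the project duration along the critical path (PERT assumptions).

te_A = (1 + 4·2 + 9)/6 = 18/6 = 3; σ²_A = ((9−1)/6)² = 1.778
te_B = (8 + 4·10 + 12)/6 = 60/6 = 10; σ²_B = ((12−8)/6)² = 0.444
te_C = (1 + 4·3 + 5)/6 = 18/6 = 3; σ²_C = ((5−1)/6)² = 0.444
te_D = (3 + 4·4 + 5)/6 = 24/6 = 4; σ²_D = ((5−3)/6)² = 0.111
te_E = (6 + 4·11 + 28)/6 = 78/6 = 13; σ²_E = ((28−6)/6)² = 13.444

Forward pass:
ES_A = 0; EF_A = 3
ES_B = 0; EF_B = 10
ES_C = 3; EF_C = 3+3 = 6
ES_D = 3; EF_D = 3+4 = 7
ES_E = max(EF_B=10, EF_C=6, EF_D=7) = 10; EF_E = 10+13 = 23
Expected project duration μ = 23 days. Critical path: B → E.

Variance along critical path = 0.444 + 13.444 = 13.889
σ = √13.889 = 3.727 days

3.73 days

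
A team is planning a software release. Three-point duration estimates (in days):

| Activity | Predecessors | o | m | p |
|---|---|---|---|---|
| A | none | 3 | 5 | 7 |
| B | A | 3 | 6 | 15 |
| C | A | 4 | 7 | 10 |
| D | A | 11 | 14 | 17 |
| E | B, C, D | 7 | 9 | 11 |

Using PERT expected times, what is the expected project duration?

28 days

te_A = (3 + 4·5 + 7)/6 = 30/6 = 5
te_B = (3 + 4·6 + 15)/6 = 42/6 = 7
te_C = (4 + 4·7 + 10)/6 = 42/6 = 7
te_D = (11 + 4·14 + 17)/6 = 84/6 = 14
te_E = (7 + 4·9 + 11)/6 = 54/6 = 9

Forward pass:
ES_A = 0; EF_A = 5
ES_B = 5; EF_B = 5+7 = 12
ES_C = 5; EF_C = 5+7 = 12
ES_D = 5; EF_D = 5+14 = 19
ES_E = max(EF_B=12, EF_C=12, EF_D=19) = 19; EF_E = 19+9 = 28
Expected project duration μ = 28 days. Critical path: A → D → E.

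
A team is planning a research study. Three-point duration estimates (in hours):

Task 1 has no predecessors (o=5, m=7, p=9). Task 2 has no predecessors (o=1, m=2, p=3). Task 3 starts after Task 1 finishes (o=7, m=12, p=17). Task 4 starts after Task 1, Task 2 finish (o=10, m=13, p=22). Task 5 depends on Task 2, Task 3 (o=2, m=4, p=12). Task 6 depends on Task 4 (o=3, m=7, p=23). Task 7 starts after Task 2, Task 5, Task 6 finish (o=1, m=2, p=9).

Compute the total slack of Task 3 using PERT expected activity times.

6 hours

te_Task 1 = (5 + 4·7 + 9)/6 = 42/6 = 7
te_Task 2 = (1 + 4·2 + 3)/6 = 12/6 = 2
te_Task 3 = (7 + 4·12 + 17)/6 = 72/6 = 12
te_Task 4 = (10 + 4·13 + 22)/6 = 84/6 = 14
te_Task 5 = (2 + 4·4 + 12)/6 = 30/6 = 5
te_Task 6 = (3 + 4·7 + 23)/6 = 54/6 = 9
te_Task 7 = (1 + 4·2 + 9)/6 = 18/6 = 3

Forward pass:
ES_Task 1 = 0; EF_Task 1 = 7
ES_Task 2 = 0; EF_Task 2 = 2
ES_Task 3 = 7; EF_Task 3 = 7+12 = 19
ES_Task 4 = max(EF_Task 1=7, EF_Task 2=2) = 7; EF_Task 4 = 7+14 = 21
ES_Task 5 = max(EF_Task 2=2, EF_Task 3=19) = 19; EF_Task 5 = 19+5 = 24
ES_Task 6 = 21; EF_Task 6 = 21+9 = 30
ES_Task 7 = max(EF_Task 2=2, EF_Task 5=24, EF_Task 6=30) = 30; EF_Task 7 = 30+3 = 33
Expected project duration μ = 33 hours. Critical path: Task 1 → Task 4 → Task 6 → Task 7.

Backward pass:
LF_Task 7 = 33; LS_Task 7 = 33−3 = 30
LF_Task 6 = LS_Task 7 = 30; LS_Task 6 = 30−9 = 21
LF_Task 5 = LS_Task 7 = 30; LS_Task 5 = 30−5 = 25
LF_Task 4 = LS_Task 6 = 21; LS_Task 4 = 21−14 = 7
LF_Task 3 = LS_Task 5 = 25; LS_Task 3 = 25−12 = 13
LF_Task 2 = min(LS_Task 4=7, LS_Task 5=25, LS_Task 7=30) = 7; LS_Task 2 = 7−2 = 5
LF_Task 1 = min(LS_Task 3=13, LS_Task 4=7) = 7; LS_Task 1 = 7−7 = 0
Slack_Task 3 = LS_Task 3 − ES_Task 3 = 13 − 7 = 6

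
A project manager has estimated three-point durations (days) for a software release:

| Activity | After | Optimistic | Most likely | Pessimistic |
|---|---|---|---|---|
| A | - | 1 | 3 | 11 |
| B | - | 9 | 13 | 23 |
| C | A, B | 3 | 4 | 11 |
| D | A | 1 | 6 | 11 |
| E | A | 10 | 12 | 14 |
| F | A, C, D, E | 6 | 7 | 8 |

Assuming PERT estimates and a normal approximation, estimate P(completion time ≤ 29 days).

0.866

te_A = (1 + 4·3 + 11)/6 = 24/6 = 4; σ²_A = ((11−1)/6)² = 2.778
te_B = (9 + 4·13 + 23)/6 = 84/6 = 14; σ²_B = ((23−9)/6)² = 5.444
te_C = (3 + 4·4 + 11)/6 = 30/6 = 5; σ²_C = ((11−3)/6)² = 1.778
te_D = (1 + 4·6 + 11)/6 = 36/6 = 6; σ²_D = ((11−1)/6)² = 2.778
te_E = (10 + 4·12 + 14)/6 = 72/6 = 12; σ²_E = ((14−10)/6)² = 0.444
te_F = (6 + 4·7 + 8)/6 = 42/6 = 7; σ²_F = ((8−6)/6)² = 0.111

Forward pass:
ES_A = 0; EF_A = 4
ES_B = 0; EF_B = 14
ES_C = max(EF_A=4, EF_B=14) = 14; EF_C = 14+5 = 19
ES_D = 4; EF_D = 4+6 = 10
ES_E = 4; EF_E = 4+12 = 16
ES_F = max(EF_A=4, EF_C=19, EF_D=10, EF_E=16) = 19; EF_F = 19+7 = 26
Expected project duration μ = 26 days. Critical path: B → C → F.

Variance along critical path = 5.444 + 1.778 + 0.111 = 7.333; σ = √7.333 = 2.708 days.
Z = (29 − 26) / 2.708 = 1.108
P(T ≤ 29) = Φ(1.108) ≈ 0.866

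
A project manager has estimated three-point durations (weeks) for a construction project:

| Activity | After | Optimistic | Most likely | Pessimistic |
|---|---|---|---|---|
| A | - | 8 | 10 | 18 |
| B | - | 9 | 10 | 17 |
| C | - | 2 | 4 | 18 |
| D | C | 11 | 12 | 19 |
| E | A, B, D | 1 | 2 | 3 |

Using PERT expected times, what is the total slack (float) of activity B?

te_A = (8 + 4·10 + 18)/6 = 66/6 = 11
te_B = (9 + 4·10 + 17)/6 = 66/6 = 11
te_C = (2 + 4·4 + 18)/6 = 36/6 = 6
te_D = (11 + 4·12 + 19)/6 = 78/6 = 13
te_E = (1 + 4·2 + 3)/6 = 12/6 = 2

Forward pass:
ES_A = 0; EF_A = 11
ES_B = 0; EF_B = 11
ES_C = 0; EF_C = 6
ES_D = 6; EF_D = 6+13 = 19
ES_E = max(EF_A=11, EF_B=11, EF_D=19) = 19; EF_E = 19+2 = 21
Expected project duration μ = 21 weeks. Critical path: C → D → E.

Backward pass:
LF_E = 21; LS_E = 21−2 = 19
LF_D = LS_E = 19; LS_D = 19−13 = 6
LF_C = LS_D = 6; LS_C = 6−6 = 0
LF_B = LS_E = 19; LS_B = 19−11 = 8
LF_A = LS_E = 19; LS_A = 19−11 = 8
Slack_B = LS_B − ES_B = 8 − 0 = 8

8 weeks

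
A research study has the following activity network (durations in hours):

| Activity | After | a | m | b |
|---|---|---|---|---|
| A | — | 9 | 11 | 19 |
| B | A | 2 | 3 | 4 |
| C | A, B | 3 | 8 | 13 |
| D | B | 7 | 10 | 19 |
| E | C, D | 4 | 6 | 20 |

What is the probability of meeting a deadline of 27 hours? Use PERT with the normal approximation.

0.031

te_A = (9 + 4·11 + 19)/6 = 72/6 = 12; σ²_A = ((19−9)/6)² = 2.778
te_B = (2 + 4·3 + 4)/6 = 18/6 = 3; σ²_B = ((4−2)/6)² = 0.111
te_C = (3 + 4·8 + 13)/6 = 48/6 = 8; σ²_C = ((13−3)/6)² = 2.778
te_D = (7 + 4·10 + 19)/6 = 66/6 = 11; σ²_D = ((19−7)/6)² = 4.000
te_E = (4 + 4·6 + 20)/6 = 48/6 = 8; σ²_E = ((20−4)/6)² = 7.111

Forward pass:
ES_A = 0; EF_A = 12
ES_B = 12; EF_B = 12+3 = 15
ES_C = max(EF_A=12, EF_B=15) = 15; EF_C = 15+8 = 23
ES_D = 15; EF_D = 15+11 = 26
ES_E = max(EF_C=23, EF_D=26) = 26; EF_E = 26+8 = 34
Expected project duration μ = 34 hours. Critical path: A → B → D → E.

Variance along critical path = 2.778 + 0.111 + 4.000 + 7.111 = 14.000; σ = √14.000 = 3.742 hours.
Z = (27 − 34) / 3.742 = -1.871
P(T ≤ 27) = Φ(-1.871) ≈ 0.031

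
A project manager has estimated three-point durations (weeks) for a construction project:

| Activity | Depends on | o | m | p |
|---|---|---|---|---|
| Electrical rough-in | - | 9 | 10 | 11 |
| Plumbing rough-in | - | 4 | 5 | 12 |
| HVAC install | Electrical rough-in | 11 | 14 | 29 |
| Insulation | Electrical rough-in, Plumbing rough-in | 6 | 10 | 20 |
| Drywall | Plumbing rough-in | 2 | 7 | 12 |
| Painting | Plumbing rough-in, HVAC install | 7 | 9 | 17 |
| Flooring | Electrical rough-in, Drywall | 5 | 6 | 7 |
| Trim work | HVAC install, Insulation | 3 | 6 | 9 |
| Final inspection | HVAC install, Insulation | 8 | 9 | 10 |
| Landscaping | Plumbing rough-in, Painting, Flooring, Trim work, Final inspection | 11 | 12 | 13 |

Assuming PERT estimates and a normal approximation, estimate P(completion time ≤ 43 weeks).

0.074

te_Electrical rough-in = (9 + 4·10 + 11)/6 = 60/6 = 10; σ²_Electrical rough-in = ((11−9)/6)² = 0.111
te_Plumbing rough-in = (4 + 4·5 + 12)/6 = 36/6 = 6; σ²_Plumbing rough-in = ((12−4)/6)² = 1.778
te_HVAC install = (11 + 4·14 + 29)/6 = 96/6 = 16; σ²_HVAC install = ((29−11)/6)² = 9.000
te_Insulation = (6 + 4·10 + 20)/6 = 66/6 = 11; σ²_Insulation = ((20−6)/6)² = 5.444
te_Drywall = (2 + 4·7 + 12)/6 = 42/6 = 7; σ²_Drywall = ((12−2)/6)² = 2.778
te_Painting = (7 + 4·9 + 17)/6 = 60/6 = 10; σ²_Painting = ((17−7)/6)² = 2.778
te_Flooring = (5 + 4·6 + 7)/6 = 36/6 = 6; σ²_Flooring = ((7−5)/6)² = 0.111
te_Trim work = (3 + 4·6 + 9)/6 = 36/6 = 6; σ²_Trim work = ((9−3)/6)² = 1.000
te_Final inspection = (8 + 4·9 + 10)/6 = 54/6 = 9; σ²_Final inspection = ((10−8)/6)² = 0.111
te_Landscaping = (11 + 4·12 + 13)/6 = 72/6 = 12; σ²_Landscaping = ((13−11)/6)² = 0.111

Forward pass:
ES_Electrical rough-in = 0; EF_Electrical rough-in = 10
ES_Plumbing rough-in = 0; EF_Plumbing rough-in = 6
ES_HVAC install = 10; EF_HVAC install = 10+16 = 26
ES_Insulation = max(EF_Electrical rough-in=10, EF_Plumbing rough-in=6) = 10; EF_Insulation = 10+11 = 21
ES_Drywall = 6; EF_Drywall = 6+7 = 13
ES_Painting = max(EF_Plumbing rough-in=6, EF_HVAC install=26) = 26; EF_Painting = 26+10 = 36
ES_Flooring = max(EF_Electrical rough-in=10, EF_Drywall=13) = 13; EF_Flooring = 13+6 = 19
ES_Trim work = max(EF_HVAC install=26, EF_Insulation=21) = 26; EF_Trim work = 26+6 = 32
ES_Final inspection = max(EF_HVAC install=26, EF_Insulation=21) = 26; EF_Final inspection = 26+9 = 35
ES_Landscaping = max(EF_Plumbing rough-in=6, EF_Painting=36, EF_Flooring=19, EF_Trim work=32, EF_Final inspection=35) = 36; EF_Landscaping = 36+12 = 48
Expected project duration μ = 48 weeks. Critical path: Electrical rough-in → HVAC install → Painting → Landscaping.

Variance along critical path = 0.111 + 9.000 + 2.778 + 0.111 = 12.000; σ = √12.000 = 3.464 weeks.
Z = (43 − 48) / 3.464 = -1.443
P(T ≤ 43) = Φ(-1.443) ≈ 0.074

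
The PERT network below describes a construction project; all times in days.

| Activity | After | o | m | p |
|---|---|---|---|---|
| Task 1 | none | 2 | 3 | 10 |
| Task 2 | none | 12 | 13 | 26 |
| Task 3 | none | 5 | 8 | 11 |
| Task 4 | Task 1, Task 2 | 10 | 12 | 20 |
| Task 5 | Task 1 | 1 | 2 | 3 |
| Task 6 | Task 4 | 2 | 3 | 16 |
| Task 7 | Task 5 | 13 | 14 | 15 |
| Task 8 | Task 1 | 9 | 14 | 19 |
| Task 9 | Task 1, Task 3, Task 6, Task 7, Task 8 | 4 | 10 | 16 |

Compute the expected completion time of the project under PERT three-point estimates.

te_Task 1 = (2 + 4·3 + 10)/6 = 24/6 = 4
te_Task 2 = (12 + 4·13 + 26)/6 = 90/6 = 15
te_Task 3 = (5 + 4·8 + 11)/6 = 48/6 = 8
te_Task 4 = (10 + 4·12 + 20)/6 = 78/6 = 13
te_Task 5 = (1 + 4·2 + 3)/6 = 12/6 = 2
te_Task 6 = (2 + 4·3 + 16)/6 = 30/6 = 5
te_Task 7 = (13 + 4·14 + 15)/6 = 84/6 = 14
te_Task 8 = (9 + 4·14 + 19)/6 = 84/6 = 14
te_Task 9 = (4 + 4·10 + 16)/6 = 60/6 = 10

Forward pass:
ES_Task 1 = 0; EF_Task 1 = 4
ES_Task 2 = 0; EF_Task 2 = 15
ES_Task 3 = 0; EF_Task 3 = 8
ES_Task 4 = max(EF_Task 1=4, EF_Task 2=15) = 15; EF_Task 4 = 15+13 = 28
ES_Task 5 = 4; EF_Task 5 = 4+2 = 6
ES_Task 6 = 28; EF_Task 6 = 28+5 = 33
ES_Task 7 = 6; EF_Task 7 = 6+14 = 20
ES_Task 8 = 4; EF_Task 8 = 4+14 = 18
ES_Task 9 = max(EF_Task 1=4, EF_Task 3=8, EF_Task 6=33, EF_Task 7=20, EF_Task 8=18) = 33; EF_Task 9 = 33+10 = 43
Expected project duration μ = 43 days. Critical path: Task 2 → Task 4 → Task 6 → Task 9.

43 days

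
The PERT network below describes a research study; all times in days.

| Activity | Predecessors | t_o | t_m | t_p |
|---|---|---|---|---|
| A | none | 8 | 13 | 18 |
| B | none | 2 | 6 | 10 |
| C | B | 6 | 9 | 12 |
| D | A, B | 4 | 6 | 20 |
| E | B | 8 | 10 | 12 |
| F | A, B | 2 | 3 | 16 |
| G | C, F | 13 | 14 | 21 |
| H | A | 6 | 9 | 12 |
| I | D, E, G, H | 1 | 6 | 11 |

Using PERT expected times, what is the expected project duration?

39 days

te_A = (8 + 4·13 + 18)/6 = 78/6 = 13
te_B = (2 + 4·6 + 10)/6 = 36/6 = 6
te_C = (6 + 4·9 + 12)/6 = 54/6 = 9
te_D = (4 + 4·6 + 20)/6 = 48/6 = 8
te_E = (8 + 4·10 + 12)/6 = 60/6 = 10
te_F = (2 + 4·3 + 16)/6 = 30/6 = 5
te_G = (13 + 4·14 + 21)/6 = 90/6 = 15
te_H = (6 + 4·9 + 12)/6 = 54/6 = 9
te_I = (1 + 4·6 + 11)/6 = 36/6 = 6

Forward pass:
ES_A = 0; EF_A = 13
ES_B = 0; EF_B = 6
ES_C = 6; EF_C = 6+9 = 15
ES_D = max(EF_A=13, EF_B=6) = 13; EF_D = 13+8 = 21
ES_E = 6; EF_E = 6+10 = 16
ES_F = max(EF_A=13, EF_B=6) = 13; EF_F = 13+5 = 18
ES_G = max(EF_C=15, EF_F=18) = 18; EF_G = 18+15 = 33
ES_H = 13; EF_H = 13+9 = 22
ES_I = max(EF_D=21, EF_E=16, EF_G=33, EF_H=22) = 33; EF_I = 33+6 = 39
Expected project duration μ = 39 days. Critical path: A → F → G → I.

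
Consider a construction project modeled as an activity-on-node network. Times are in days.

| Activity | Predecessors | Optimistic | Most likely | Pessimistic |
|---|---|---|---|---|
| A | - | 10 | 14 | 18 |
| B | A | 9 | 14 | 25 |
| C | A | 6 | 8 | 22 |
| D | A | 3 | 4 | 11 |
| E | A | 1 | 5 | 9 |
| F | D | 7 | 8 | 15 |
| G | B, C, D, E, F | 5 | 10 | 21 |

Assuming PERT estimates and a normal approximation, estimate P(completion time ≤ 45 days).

0.894

te_A = (10 + 4·14 + 18)/6 = 84/6 = 14; σ²_A = ((18−10)/6)² = 1.778
te_B = (9 + 4·14 + 25)/6 = 90/6 = 15; σ²_B = ((25−9)/6)² = 7.111
te_C = (6 + 4·8 + 22)/6 = 60/6 = 10; σ²_C = ((22−6)/6)² = 7.111
te_D = (3 + 4·4 + 11)/6 = 30/6 = 5; σ²_D = ((11−3)/6)² = 1.778
te_E = (1 + 4·5 + 9)/6 = 30/6 = 5; σ²_E = ((9−1)/6)² = 1.778
te_F = (7 + 4·8 + 15)/6 = 54/6 = 9; σ²_F = ((15−7)/6)² = 1.778
te_G = (5 + 4·10 + 21)/6 = 66/6 = 11; σ²_G = ((21−5)/6)² = 7.111

Forward pass:
ES_A = 0; EF_A = 14
ES_B = 14; EF_B = 14+15 = 29
ES_C = 14; EF_C = 14+10 = 24
ES_D = 14; EF_D = 14+5 = 19
ES_E = 14; EF_E = 14+5 = 19
ES_F = 19; EF_F = 19+9 = 28
ES_G = max(EF_B=29, EF_C=24, EF_D=19, EF_E=19, EF_F=28) = 29; EF_G = 29+11 = 40
Expected project duration μ = 40 days. Critical path: A → B → G.

Variance along critical path = 1.778 + 7.111 + 7.111 = 16.000; σ = √16.000 = 4.000 days.
Z = (45 − 40) / 4.000 = 1.250
P(T ≤ 45) = Φ(1.250) ≈ 0.894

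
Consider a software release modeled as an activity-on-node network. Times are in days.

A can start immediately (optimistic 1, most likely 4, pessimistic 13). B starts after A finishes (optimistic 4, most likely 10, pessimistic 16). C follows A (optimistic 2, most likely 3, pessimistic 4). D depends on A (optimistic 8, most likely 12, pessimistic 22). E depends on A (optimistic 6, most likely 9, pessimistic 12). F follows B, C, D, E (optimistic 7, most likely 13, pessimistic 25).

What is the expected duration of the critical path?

32 days

te_A = (1 + 4·4 + 13)/6 = 30/6 = 5
te_B = (4 + 4·10 + 16)/6 = 60/6 = 10
te_C = (2 + 4·3 + 4)/6 = 18/6 = 3
te_D = (8 + 4·12 + 22)/6 = 78/6 = 13
te_E = (6 + 4·9 + 12)/6 = 54/6 = 9
te_F = (7 + 4·13 + 25)/6 = 84/6 = 14

Forward pass:
ES_A = 0; EF_A = 5
ES_B = 5; EF_B = 5+10 = 15
ES_C = 5; EF_C = 5+3 = 8
ES_D = 5; EF_D = 5+13 = 18
ES_E = 5; EF_E = 5+9 = 14
ES_F = max(EF_B=15, EF_C=8, EF_D=18, EF_E=14) = 18; EF_F = 18+14 = 32
Expected project duration μ = 32 days. Critical path: A → D → F.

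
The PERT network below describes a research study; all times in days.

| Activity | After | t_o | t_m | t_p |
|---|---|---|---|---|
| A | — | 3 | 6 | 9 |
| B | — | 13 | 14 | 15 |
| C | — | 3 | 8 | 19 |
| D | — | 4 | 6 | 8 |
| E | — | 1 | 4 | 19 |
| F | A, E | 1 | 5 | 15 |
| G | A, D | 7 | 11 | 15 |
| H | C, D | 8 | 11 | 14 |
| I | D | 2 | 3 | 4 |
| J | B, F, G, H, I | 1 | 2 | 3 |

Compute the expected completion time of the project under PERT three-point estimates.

te_A = (3 + 4·6 + 9)/6 = 36/6 = 6
te_B = (13 + 4·14 + 15)/6 = 84/6 = 14
te_C = (3 + 4·8 + 19)/6 = 54/6 = 9
te_D = (4 + 4·6 + 8)/6 = 36/6 = 6
te_E = (1 + 4·4 + 19)/6 = 36/6 = 6
te_F = (1 + 4·5 + 15)/6 = 36/6 = 6
te_G = (7 + 4·11 + 15)/6 = 66/6 = 11
te_H = (8 + 4·11 + 14)/6 = 66/6 = 11
te_I = (2 + 4·3 + 4)/6 = 18/6 = 3
te_J = (1 + 4·2 + 3)/6 = 12/6 = 2

Forward pass:
ES_A = 0; EF_A = 6
ES_B = 0; EF_B = 14
ES_C = 0; EF_C = 9
ES_D = 0; EF_D = 6
ES_E = 0; EF_E = 6
ES_F = max(EF_A=6, EF_E=6) = 6; EF_F = 6+6 = 12
ES_G = max(EF_A=6, EF_D=6) = 6; EF_G = 6+11 = 17
ES_H = max(EF_C=9, EF_D=6) = 9; EF_H = 9+11 = 20
ES_I = 6; EF_I = 6+3 = 9
ES_J = max(EF_B=14, EF_F=12, EF_G=17, EF_H=20, EF_I=9) = 20; EF_J = 20+2 = 22
Expected project duration μ = 22 days. Critical path: C → H → J.

22 days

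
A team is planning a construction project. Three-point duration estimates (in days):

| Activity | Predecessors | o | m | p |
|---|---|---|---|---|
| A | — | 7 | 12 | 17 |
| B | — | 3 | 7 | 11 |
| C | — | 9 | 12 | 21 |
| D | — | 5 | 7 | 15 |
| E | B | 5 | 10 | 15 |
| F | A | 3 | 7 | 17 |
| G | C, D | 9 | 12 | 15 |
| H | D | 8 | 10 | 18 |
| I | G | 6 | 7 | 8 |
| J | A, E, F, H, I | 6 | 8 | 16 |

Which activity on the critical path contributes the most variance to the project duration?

te_A = (7 + 4·12 + 17)/6 = 72/6 = 12; σ²_A = ((17−7)/6)² = 2.778
te_B = (3 + 4·7 + 11)/6 = 42/6 = 7; σ²_B = ((11−3)/6)² = 1.778
te_C = (9 + 4·12 + 21)/6 = 78/6 = 13; σ²_C = ((21−9)/6)² = 4.000
te_D = (5 + 4·7 + 15)/6 = 48/6 = 8; σ²_D = ((15−5)/6)² = 2.778
te_E = (5 + 4·10 + 15)/6 = 60/6 = 10; σ²_E = ((15−5)/6)² = 2.778
te_F = (3 + 4·7 + 17)/6 = 48/6 = 8; σ²_F = ((17−3)/6)² = 5.444
te_G = (9 + 4·12 + 15)/6 = 72/6 = 12; σ²_G = ((15−9)/6)² = 1.000
te_H = (8 + 4·10 + 18)/6 = 66/6 = 11; σ²_H = ((18−8)/6)² = 2.778
te_I = (6 + 4·7 + 8)/6 = 42/6 = 7; σ²_I = ((8−6)/6)² = 0.111
te_J = (6 + 4·8 + 16)/6 = 54/6 = 9; σ²_J = ((16−6)/6)² = 2.778

Forward pass:
ES_A = 0; EF_A = 12
ES_B = 0; EF_B = 7
ES_C = 0; EF_C = 13
ES_D = 0; EF_D = 8
ES_E = 7; EF_E = 7+10 = 17
ES_F = 12; EF_F = 12+8 = 20
ES_G = max(EF_C=13, EF_D=8) = 13; EF_G = 13+12 = 25
ES_H = 8; EF_H = 8+11 = 19
ES_I = 25; EF_I = 25+7 = 32
ES_J = max(EF_A=12, EF_E=17, EF_F=20, EF_H=19, EF_I=32) = 32; EF_J = 32+9 = 41
Expected project duration μ = 41 days. Critical path: C → G → I → J.

Variances on critical path: σ²_C=4.000, σ²_G=1.000, σ²_I=0.111, σ²_J=2.778.
Largest is σ²_C = 4.000.

C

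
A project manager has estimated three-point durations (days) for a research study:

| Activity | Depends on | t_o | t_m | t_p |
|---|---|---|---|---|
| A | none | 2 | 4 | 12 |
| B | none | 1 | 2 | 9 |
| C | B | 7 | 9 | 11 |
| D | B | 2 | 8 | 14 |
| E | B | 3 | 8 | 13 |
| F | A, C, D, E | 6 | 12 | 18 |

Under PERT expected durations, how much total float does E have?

te_A = (2 + 4·4 + 12)/6 = 30/6 = 5
te_B = (1 + 4·2 + 9)/6 = 18/6 = 3
te_C = (7 + 4·9 + 11)/6 = 54/6 = 9
te_D = (2 + 4·8 + 14)/6 = 48/6 = 8
te_E = (3 + 4·8 + 13)/6 = 48/6 = 8
te_F = (6 + 4·12 + 18)/6 = 72/6 = 12

Forward pass:
ES_A = 0; EF_A = 5
ES_B = 0; EF_B = 3
ES_C = 3; EF_C = 3+9 = 12
ES_D = 3; EF_D = 3+8 = 11
ES_E = 3; EF_E = 3+8 = 11
ES_F = max(EF_A=5, EF_C=12, EF_D=11, EF_E=11) = 12; EF_F = 12+12 = 24
Expected project duration μ = 24 days. Critical path: B → C → F.

Backward pass:
LF_F = 24; LS_F = 24−12 = 12
LF_E = LS_F = 12; LS_E = 12−8 = 4
LF_D = LS_F = 12; LS_D = 12−8 = 4
LF_C = LS_F = 12; LS_C = 12−9 = 3
LF_B = min(LS_C=3, LS_D=4, LS_E=4) = 3; LS_B = 3−3 = 0
LF_A = LS_F = 12; LS_A = 12−5 = 7
Slack_E = LS_E − ES_E = 4 − 3 = 1

1 days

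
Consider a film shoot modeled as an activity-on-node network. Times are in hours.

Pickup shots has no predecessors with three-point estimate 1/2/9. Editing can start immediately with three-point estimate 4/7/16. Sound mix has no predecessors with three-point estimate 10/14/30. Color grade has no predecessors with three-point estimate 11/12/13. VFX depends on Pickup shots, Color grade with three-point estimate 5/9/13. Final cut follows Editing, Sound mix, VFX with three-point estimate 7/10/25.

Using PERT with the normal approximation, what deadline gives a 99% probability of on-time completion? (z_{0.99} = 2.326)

40.7 hours

te_Pickup shots = (1 + 4·2 + 9)/6 = 18/6 = 3; σ²_Pickup shots = ((9−1)/6)² = 1.778
te_Editing = (4 + 4·7 + 16)/6 = 48/6 = 8; σ²_Editing = ((16−4)/6)² = 4.000
te_Sound mix = (10 + 4·14 + 30)/6 = 96/6 = 16; σ²_Sound mix = ((30−10)/6)² = 11.111
te_Color grade = (11 + 4·12 + 13)/6 = 72/6 = 12; σ²_Color grade = ((13−11)/6)² = 0.111
te_VFX = (5 + 4·9 + 13)/6 = 54/6 = 9; σ²_VFX = ((13−5)/6)² = 1.778
te_Final cut = (7 + 4·10 + 25)/6 = 72/6 = 12; σ²_Final cut = ((25−7)/6)² = 9.000

Forward pass:
ES_Pickup shots = 0; EF_Pickup shots = 3
ES_Editing = 0; EF_Editing = 8
ES_Sound mix = 0; EF_Sound mix = 16
ES_Color grade = 0; EF_Color grade = 12
ES_VFX = max(EF_Pickup shots=3, EF_Color grade=12) = 12; EF_VFX = 12+9 = 21
ES_Final cut = max(EF_Editing=8, EF_Sound mix=16, EF_VFX=21) = 21; EF_Final cut = 21+12 = 33
Expected project duration μ = 33 hours. Critical path: Color grade → VFX → Final cut.

Variance along critical path = 0.111 + 1.778 + 9.000 = 10.889; σ = 3.300 hours.
D = μ + z·σ = 33 + 2.326·3.300 = 40.7 hours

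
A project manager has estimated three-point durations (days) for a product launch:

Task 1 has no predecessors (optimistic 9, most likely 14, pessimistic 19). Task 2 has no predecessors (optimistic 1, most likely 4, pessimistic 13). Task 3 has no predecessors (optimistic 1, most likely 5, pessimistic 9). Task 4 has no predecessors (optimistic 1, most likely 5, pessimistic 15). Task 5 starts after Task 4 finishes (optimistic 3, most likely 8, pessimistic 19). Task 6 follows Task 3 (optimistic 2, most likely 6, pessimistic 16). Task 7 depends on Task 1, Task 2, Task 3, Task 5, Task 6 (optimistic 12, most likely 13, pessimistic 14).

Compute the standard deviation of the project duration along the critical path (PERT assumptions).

te_Task 1 = (9 + 4·14 + 19)/6 = 84/6 = 14; σ²_Task 1 = ((19−9)/6)² = 2.778
te_Task 2 = (1 + 4·4 + 13)/6 = 30/6 = 5; σ²_Task 2 = ((13−1)/6)² = 4.000
te_Task 3 = (1 + 4·5 + 9)/6 = 30/6 = 5; σ²_Task 3 = ((9−1)/6)² = 1.778
te_Task 4 = (1 + 4·5 + 15)/6 = 36/6 = 6; σ²_Task 4 = ((15−1)/6)² = 5.444
te_Task 5 = (3 + 4·8 + 19)/6 = 54/6 = 9; σ²_Task 5 = ((19−3)/6)² = 7.111
te_Task 6 = (2 + 4·6 + 16)/6 = 42/6 = 7; σ²_Task 6 = ((16−2)/6)² = 5.444
te_Task 7 = (12 + 4·13 + 14)/6 = 78/6 = 13; σ²_Task 7 = ((14−12)/6)² = 0.111

Forward pass:
ES_Task 1 = 0; EF_Task 1 = 14
ES_Task 2 = 0; EF_Task 2 = 5
ES_Task 3 = 0; EF_Task 3 = 5
ES_Task 4 = 0; EF_Task 4 = 6
ES_Task 5 = 6; EF_Task 5 = 6+9 = 15
ES_Task 6 = 5; EF_Task 6 = 5+7 = 12
ES_Task 7 = max(EF_Task 1=14, EF_Task 2=5, EF_Task 3=5, EF_Task 5=15, EF_Task 6=12) = 15; EF_Task 7 = 15+13 = 28
Expected project duration μ = 28 days. Critical path: Task 4 → Task 5 → Task 7.

Variance along critical path = 5.444 + 7.111 + 0.111 = 12.667
σ = √12.667 = 3.559 days

3.56 days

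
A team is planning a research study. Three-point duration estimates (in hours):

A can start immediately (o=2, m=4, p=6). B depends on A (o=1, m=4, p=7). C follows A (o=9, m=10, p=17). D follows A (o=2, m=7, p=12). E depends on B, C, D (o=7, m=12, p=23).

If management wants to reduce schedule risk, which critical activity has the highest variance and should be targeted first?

te_A = (2 + 4·4 + 6)/6 = 24/6 = 4; σ²_A = ((6−2)/6)² = 0.444
te_B = (1 + 4·4 + 7)/6 = 24/6 = 4; σ²_B = ((7−1)/6)² = 1.000
te_C = (9 + 4·10 + 17)/6 = 66/6 = 11; σ²_C = ((17−9)/6)² = 1.778
te_D = (2 + 4·7 + 12)/6 = 42/6 = 7; σ²_D = ((12−2)/6)² = 2.778
te_E = (7 + 4·12 + 23)/6 = 78/6 = 13; σ²_E = ((23−7)/6)² = 7.111

Forward pass:
ES_A = 0; EF_A = 4
ES_B = 4; EF_B = 4+4 = 8
ES_C = 4; EF_C = 4+11 = 15
ES_D = 4; EF_D = 4+7 = 11
ES_E = max(EF_B=8, EF_C=15, EF_D=11) = 15; EF_E = 15+13 = 28
Expected project duration μ = 28 hours. Critical path: A → C → E.

Variances on critical path: σ²_A=0.444, σ²_C=1.778, σ²_E=7.111.
Largest is σ²_E = 7.111.

E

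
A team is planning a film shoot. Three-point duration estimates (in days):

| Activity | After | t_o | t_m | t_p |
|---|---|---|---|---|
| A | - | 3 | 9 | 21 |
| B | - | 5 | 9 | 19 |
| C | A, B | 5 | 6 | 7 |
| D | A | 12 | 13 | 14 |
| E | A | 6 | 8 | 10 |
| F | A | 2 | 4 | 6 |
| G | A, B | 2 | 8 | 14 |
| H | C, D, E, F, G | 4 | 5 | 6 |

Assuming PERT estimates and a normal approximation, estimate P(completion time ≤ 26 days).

te_A = (3 + 4·9 + 21)/6 = 60/6 = 10; σ²_A = ((21−3)/6)² = 9.000
te_B = (5 + 4·9 + 19)/6 = 60/6 = 10; σ²_B = ((19−5)/6)² = 5.444
te_C = (5 + 4·6 + 7)/6 = 36/6 = 6; σ²_C = ((7−5)/6)² = 0.111
te_D = (12 + 4·13 + 14)/6 = 78/6 = 13; σ²_D = ((14−12)/6)² = 0.111
te_E = (6 + 4·8 + 10)/6 = 48/6 = 8; σ²_E = ((10−6)/6)² = 0.444
te_F = (2 + 4·4 + 6)/6 = 24/6 = 4; σ²_F = ((6−2)/6)² = 0.444
te_G = (2 + 4·8 + 14)/6 = 48/6 = 8; σ²_G = ((14−2)/6)² = 4.000
te_H = (4 + 4·5 + 6)/6 = 30/6 = 5; σ²_H = ((6−4)/6)² = 0.111

Forward pass:
ES_A = 0; EF_A = 10
ES_B = 0; EF_B = 10
ES_C = max(EF_A=10, EF_B=10) = 10; EF_C = 10+6 = 16
ES_D = 10; EF_D = 10+13 = 23
ES_E = 10; EF_E = 10+8 = 18
ES_F = 10; EF_F = 10+4 = 14
ES_G = max(EF_A=10, EF_B=10) = 10; EF_G = 10+8 = 18
ES_H = max(EF_C=16, EF_D=23, EF_E=18, EF_F=14, EF_G=18) = 23; EF_H = 23+5 = 28
Expected project duration μ = 28 days. Critical path: A → D → H.

Variance along critical path = 9.000 + 0.111 + 0.111 = 9.222; σ = √9.222 = 3.037 days.
Z = (26 − 28) / 3.037 = -0.659
P(T ≤ 26) = Φ(-0.659) ≈ 0.255

0.255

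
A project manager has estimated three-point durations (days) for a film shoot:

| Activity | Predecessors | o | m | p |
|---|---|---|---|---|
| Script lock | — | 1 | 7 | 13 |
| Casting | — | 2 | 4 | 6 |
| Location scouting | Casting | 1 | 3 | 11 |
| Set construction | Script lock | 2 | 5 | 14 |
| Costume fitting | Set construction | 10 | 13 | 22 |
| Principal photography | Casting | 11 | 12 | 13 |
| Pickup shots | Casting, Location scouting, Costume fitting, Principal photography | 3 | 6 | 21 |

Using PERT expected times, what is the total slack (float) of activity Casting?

te_Script lock = (1 + 4·7 + 13)/6 = 42/6 = 7
te_Casting = (2 + 4·4 + 6)/6 = 24/6 = 4
te_Location scouting = (1 + 4·3 + 11)/6 = 24/6 = 4
te_Set construction = (2 + 4·5 + 14)/6 = 36/6 = 6
te_Costume fitting = (10 + 4·13 + 22)/6 = 84/6 = 14
te_Principal photography = (11 + 4·12 + 13)/6 = 72/6 = 12
te_Pickup shots = (3 + 4·6 + 21)/6 = 48/6 = 8

Forward pass:
ES_Script lock = 0; EF_Script lock = 7
ES_Casting = 0; EF_Casting = 4
ES_Location scouting = 4; EF_Location scouting = 4+4 = 8
ES_Set construction = 7; EF_Set construction = 7+6 = 13
ES_Costume fitting = 13; EF_Costume fitting = 13+14 = 27
ES_Principal photography = 4; EF_Principal photography = 4+12 = 16
ES_Pickup shots = max(EF_Casting=4, EF_Location scouting=8, EF_Costume fitting=27, EF_Principal photography=16) = 27; EF_Pickup shots = 27+8 = 35
Expected project duration μ = 35 days. Critical path: Script lock → Set construction → Costume fitting → Pickup shots.

Backward pass:
LF_Pickup shots = 35; LS_Pickup shots = 35−8 = 27
LF_Principal photography = LS_Pickup shots = 27; LS_Principal photography = 27−12 = 15
LF_Costume fitting = LS_Pickup shots = 27; LS_Costume fitting = 27−14 = 13
LF_Set construction = LS_Costume fitting = 13; LS_Set construction = 13−6 = 7
LF_Location scouting = LS_Pickup shots = 27; LS_Location scouting = 27−4 = 23
LF_Casting = min(LS_Location scouting=23, LS_Principal photography=15, LS_Pickup shots=27) = 15; LS_Casting = 15−4 = 11
LF_Script lock = LS_Set construction = 7; LS_Script lock = 7−7 = 0
Slack_Casting = LS_Casting − ES_Casting = 11 − 0 = 11

11 days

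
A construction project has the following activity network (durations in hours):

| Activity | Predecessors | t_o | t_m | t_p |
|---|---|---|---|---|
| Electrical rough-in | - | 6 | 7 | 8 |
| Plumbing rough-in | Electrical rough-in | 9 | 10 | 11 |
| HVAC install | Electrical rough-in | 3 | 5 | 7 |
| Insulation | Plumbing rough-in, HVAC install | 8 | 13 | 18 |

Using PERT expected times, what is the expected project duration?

te_Electrical rough-in = (6 + 4·7 + 8)/6 = 42/6 = 7
te_Plumbing rough-in = (9 + 4·10 + 11)/6 = 60/6 = 10
te_HVAC install = (3 + 4·5 + 7)/6 = 30/6 = 5
te_Insulation = (8 + 4·13 + 18)/6 = 78/6 = 13

Forward pass:
ES_Electrical rough-in = 0; EF_Electrical rough-in = 7
ES_Plumbing rough-in = 7; EF_Plumbing rough-in = 7+10 = 17
ES_HVAC install = 7; EF_HVAC install = 7+5 = 12
ES_Insulation = max(EF_Plumbing rough-in=17, EF_HVAC install=12) = 17; EF_Insulation = 17+13 = 30
Expected project duration μ = 30 hours. Critical path: Electrical rough-in → Plumbing rough-in → Insulation.

30 hours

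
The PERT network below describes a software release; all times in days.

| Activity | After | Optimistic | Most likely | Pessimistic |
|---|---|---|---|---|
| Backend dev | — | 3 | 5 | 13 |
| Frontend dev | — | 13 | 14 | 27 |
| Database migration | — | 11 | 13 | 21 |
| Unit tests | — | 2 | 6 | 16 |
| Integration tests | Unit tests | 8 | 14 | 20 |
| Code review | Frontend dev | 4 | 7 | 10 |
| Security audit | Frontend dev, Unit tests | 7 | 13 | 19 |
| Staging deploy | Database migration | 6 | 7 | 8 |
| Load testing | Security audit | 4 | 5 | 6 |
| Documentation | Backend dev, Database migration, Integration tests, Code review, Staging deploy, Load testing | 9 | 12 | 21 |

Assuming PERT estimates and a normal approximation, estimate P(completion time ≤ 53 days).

0.948

te_Backend dev = (3 + 4·5 + 13)/6 = 36/6 = 6; σ²_Backend dev = ((13−3)/6)² = 2.778
te_Frontend dev = (13 + 4·14 + 27)/6 = 96/6 = 16; σ²_Frontend dev = ((27−13)/6)² = 5.444
te_Database migration = (11 + 4·13 + 21)/6 = 84/6 = 14; σ²_Database migration = ((21−11)/6)² = 2.778
te_Unit tests = (2 + 4·6 + 16)/6 = 42/6 = 7; σ²_Unit tests = ((16−2)/6)² = 5.444
te_Integration tests = (8 + 4·14 + 20)/6 = 84/6 = 14; σ²_Integration tests = ((20−8)/6)² = 4.000
te_Code review = (4 + 4·7 + 10)/6 = 42/6 = 7; σ²_Code review = ((10−4)/6)² = 1.000
te_Security audit = (7 + 4·13 + 19)/6 = 78/6 = 13; σ²_Security audit = ((19−7)/6)² = 4.000
te_Staging deploy = (6 + 4·7 + 8)/6 = 42/6 = 7; σ²_Staging deploy = ((8−6)/6)² = 0.111
te_Load testing = (4 + 4·5 + 6)/6 = 30/6 = 5; σ²_Load testing = ((6−4)/6)² = 0.111
te_Documentation = (9 + 4·12 + 21)/6 = 78/6 = 13; σ²_Documentation = ((21−9)/6)² = 4.000

Forward pass:
ES_Backend dev = 0; EF_Backend dev = 6
ES_Frontend dev = 0; EF_Frontend dev = 16
ES_Database migration = 0; EF_Database migration = 14
ES_Unit tests = 0; EF_Unit tests = 7
ES_Integration tests = 7; EF_Integration tests = 7+14 = 21
ES_Code review = 16; EF_Code review = 16+7 = 23
ES_Security audit = max(EF_Frontend dev=16, EF_Unit tests=7) = 16; EF_Security audit = 16+13 = 29
ES_Staging deploy = 14; EF_Staging deploy = 14+7 = 21
ES_Load testing = 29; EF_Load testing = 29+5 = 34
ES_Documentation = max(EF_Backend dev=6, EF_Database migration=14, EF_Integration tests=21, EF_Code review=23, EF_Staging deploy=21, EF_Load testing=34) = 34; EF_Documentation = 34+13 = 47
Expected project duration μ = 47 days. Critical path: Frontend dev → Security audit → Load testing → Documentation.

Variance along critical path = 5.444 + 4.000 + 0.111 + 4.000 = 13.556; σ = √13.556 = 3.682 days.
Z = (53 − 47) / 3.682 = 1.630
P(T ≤ 53) = Φ(1.630) ≈ 0.948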